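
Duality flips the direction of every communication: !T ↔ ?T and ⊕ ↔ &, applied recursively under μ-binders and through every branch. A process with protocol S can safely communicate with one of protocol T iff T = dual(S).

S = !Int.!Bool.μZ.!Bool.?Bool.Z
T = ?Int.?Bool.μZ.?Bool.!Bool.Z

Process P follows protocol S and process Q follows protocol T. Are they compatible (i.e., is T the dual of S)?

YES

!Int ‖ ?Int  ✓
  !Bool ‖ ?Bool  ✓
    μZ ‖ μZ  ✓ (μ self-dual)
      !Bool ‖ ?Bool  ✓
        ?Bool ‖ !Bool  ✓
          Z ‖ Z  ✓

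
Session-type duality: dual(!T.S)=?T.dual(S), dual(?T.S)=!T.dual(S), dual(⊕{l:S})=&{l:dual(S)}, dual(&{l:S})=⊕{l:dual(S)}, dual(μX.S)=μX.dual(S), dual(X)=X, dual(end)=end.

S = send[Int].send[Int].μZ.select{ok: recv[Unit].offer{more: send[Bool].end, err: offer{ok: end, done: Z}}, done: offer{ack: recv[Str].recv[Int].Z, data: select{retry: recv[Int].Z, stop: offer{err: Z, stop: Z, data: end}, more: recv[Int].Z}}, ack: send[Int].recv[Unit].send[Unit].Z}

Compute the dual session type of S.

send[Int] ↦ recv[Int]
  send[Int] ↦ recv[Int]
    μZ ↦ μZ  (rec unchanged)
      select{ok,done,ack} ↦ offer{ok,done,ack}  (internal→external)
        case ok:
          recv[Unit] ↦ send[Unit]
            offer{more,err} ↦ select{more,err}  (offer→select)
              case more:
                send[Bool] ↦ recv[Bool]
                  end ↦ end
              case err:
                offer{ok,done} ↦ select{ok,done}  (offer→select)
                  case ok:
                    end ↦ end
                  case done:
                    Z ↦ Z
        case done:
          offer{ack,data} ↦ select{ack,data}  (offer→select)
            case ack:
              recv[Str] ↦ send[Str]
                recv[Int] ↦ send[Int]
                  Z ↦ Z
            case data:
              select{retry,stop,more} ↦ offer{retry,stop,more}  (internal→external)
                case retry:
                  recv[Int] ↦ send[Int]
                    Z ↦ Z
                case stop:
                  offer{err,stop,data} ↦ select{err,stop,data}  (offer→select)
                    case err:
                      Z ↦ Z
                    case stop:
                      Z ↦ Z
                    case data:
                      end ↦ end
                case more:
                  recv[Int] ↦ send[Int]
                    Z ↦ Z
        case ack:
          send[Int] ↦ recv[Int]
            recv[Unit] ↦ send[Unit]
              send[Unit] ↦ recv[Unit]
                Z ↦ Z

recv[Int].recv[Int].μZ.offer{ok: send[Unit].select{more: recv[Bool].end, err: select{ok: end, done: Z}}, done: select{ack: send[Str].send[Int].Z, data: offer{retry: send[Int].Z, stop: select{err: Z, stop: Z, data: end}, more: send[Int].Z}}, ack: recv[Int].send[Unit].recv[Unit].Z}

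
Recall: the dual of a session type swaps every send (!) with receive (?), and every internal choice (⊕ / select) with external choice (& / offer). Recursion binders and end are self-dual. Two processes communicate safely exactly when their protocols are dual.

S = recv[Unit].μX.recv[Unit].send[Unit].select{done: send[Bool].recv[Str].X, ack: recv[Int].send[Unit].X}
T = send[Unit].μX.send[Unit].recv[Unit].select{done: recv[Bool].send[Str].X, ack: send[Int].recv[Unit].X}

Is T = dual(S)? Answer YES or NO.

recv[Unit] | send[Unit]  match
  μX | μX  match (μ self-dual)
    recv[Unit] | send[Unit]  match
      send[Unit] | recv[Unit]  match
        select{done,ack} | select{done,ack}  ✗ choice polarity not flipped — not dual

NO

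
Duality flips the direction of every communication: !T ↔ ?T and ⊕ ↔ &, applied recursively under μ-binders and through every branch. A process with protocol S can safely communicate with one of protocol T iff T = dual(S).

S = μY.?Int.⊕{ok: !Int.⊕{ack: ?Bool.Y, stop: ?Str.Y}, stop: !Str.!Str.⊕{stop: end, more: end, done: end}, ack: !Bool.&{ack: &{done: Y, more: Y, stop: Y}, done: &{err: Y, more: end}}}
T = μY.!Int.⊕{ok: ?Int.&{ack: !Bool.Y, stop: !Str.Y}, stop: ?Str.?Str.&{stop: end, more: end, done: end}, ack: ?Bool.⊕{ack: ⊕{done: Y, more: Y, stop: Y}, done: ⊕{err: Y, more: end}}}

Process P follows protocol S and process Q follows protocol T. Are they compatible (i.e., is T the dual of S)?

NO

μY | μY  ok (μ self-dual)
  ?Int | !Int  ok
    ⊕{ok,stop,ack} | ⊕{ok,stop,ack}  ✗ choice polarity not flipped — not dual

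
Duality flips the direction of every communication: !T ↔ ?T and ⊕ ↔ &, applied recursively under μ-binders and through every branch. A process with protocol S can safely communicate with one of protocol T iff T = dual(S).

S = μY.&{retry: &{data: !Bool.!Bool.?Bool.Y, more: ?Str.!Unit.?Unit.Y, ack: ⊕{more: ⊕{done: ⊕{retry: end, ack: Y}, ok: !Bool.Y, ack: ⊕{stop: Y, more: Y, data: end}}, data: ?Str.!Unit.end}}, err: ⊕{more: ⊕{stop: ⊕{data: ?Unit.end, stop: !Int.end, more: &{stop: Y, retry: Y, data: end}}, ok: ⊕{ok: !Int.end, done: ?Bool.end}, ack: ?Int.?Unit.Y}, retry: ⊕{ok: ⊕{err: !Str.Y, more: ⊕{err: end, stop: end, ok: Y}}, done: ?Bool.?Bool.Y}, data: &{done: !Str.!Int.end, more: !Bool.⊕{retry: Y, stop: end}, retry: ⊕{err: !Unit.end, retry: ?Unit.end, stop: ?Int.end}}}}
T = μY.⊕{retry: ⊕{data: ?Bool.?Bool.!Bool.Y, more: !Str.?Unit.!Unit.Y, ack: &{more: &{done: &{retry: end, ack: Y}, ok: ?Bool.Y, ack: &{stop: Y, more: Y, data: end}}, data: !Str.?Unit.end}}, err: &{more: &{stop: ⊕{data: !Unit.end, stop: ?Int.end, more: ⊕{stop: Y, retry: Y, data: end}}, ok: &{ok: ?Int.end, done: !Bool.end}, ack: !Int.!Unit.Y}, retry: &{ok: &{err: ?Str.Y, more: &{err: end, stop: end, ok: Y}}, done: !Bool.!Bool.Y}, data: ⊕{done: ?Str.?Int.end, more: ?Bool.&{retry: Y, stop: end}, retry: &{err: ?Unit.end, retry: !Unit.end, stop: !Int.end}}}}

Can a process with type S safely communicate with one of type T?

μY ‖ μY  ✓ (μ self-dual)
  &{retry,err} ‖ ⊕{retry,err}  ✓ labels match
    case retry:
      &{data,more,ack} ‖ ⊕{data,more,ack}  ✓ labels match
        case data:
          !Bool ‖ ?Bool  ✓
            !Bool ‖ ?Bool  ✓
              ?Bool ‖ !Bool  ✓
                Y ‖ Y  ✓
        case more:
          ?Str ‖ !Str  ✓
            !Unit ‖ ?Unit  ✓
              ?Unit ‖ !Unit  ✓
                Y ‖ Y  ✓
        case ack:
          ⊕{more,data} ‖ &{more,data}  ✓ labels match
            case more:
              ⊕{done,ok,ack} ‖ &{done,ok,ack}  ✓ labels match
                case done:
                  ⊕{retry,ack} ‖ &{retry,ack}  ✓ labels match
                    case retry:
                      end ‖ end  ✓
                    case ack:
                      Y ‖ Y  ✓
                case ok:
                  !Bool ‖ ?Bool  ✓
                    Y ‖ Y  ✓
                case ack:
                  ⊕{stop,more,data} ‖ &{stop,more,data}  ✓ labels match
                    case stop:
                      Y ‖ Y  ✓
                    case more:
                      Y ‖ Y  ✓
                    case data:
                      end ‖ end  ✓
            case data:
              ?Str ‖ !Str  ✓
                !Unit ‖ ?Unit  ✓
                  end ‖ end  ✓
    case err:
      ⊕{more,retry,data} ‖ &{more,retry,data}  ✓ labels match
        case more:
          ⊕{stop,ok,ack} ‖ &{stop,ok,ack}  ✓ labels match
            case stop:
              ⊕{data,stop,more} ‖ ⊕{data,stop,more}  ✗ choice polarity not flipped — not dual

NO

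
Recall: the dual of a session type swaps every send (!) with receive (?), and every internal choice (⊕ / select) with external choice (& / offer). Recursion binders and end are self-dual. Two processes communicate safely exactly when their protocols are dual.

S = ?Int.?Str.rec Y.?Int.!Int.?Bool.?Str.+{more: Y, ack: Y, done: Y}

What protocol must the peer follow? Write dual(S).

?Int ↦ !Int
  ?Str ↦ !Str
    rec Y ↦ rec Y  (binder kept)
      ?Int ↦ !Int
        !Int ↦ ?Int
          ?Bool ↦ !Bool
            ?Str ↦ !Str
              +{more,ack,done} ↦ &{more,ack,done}  (select→offer)
                [more]
                  Y ↦ Y
                [ack]
                  Y ↦ Y
                [done]
                  Y ↦ Y

!Int.!Str.rec Y.!Int.?Int.!Bool.!Str.&{more: Y, ack: Y, done: Y}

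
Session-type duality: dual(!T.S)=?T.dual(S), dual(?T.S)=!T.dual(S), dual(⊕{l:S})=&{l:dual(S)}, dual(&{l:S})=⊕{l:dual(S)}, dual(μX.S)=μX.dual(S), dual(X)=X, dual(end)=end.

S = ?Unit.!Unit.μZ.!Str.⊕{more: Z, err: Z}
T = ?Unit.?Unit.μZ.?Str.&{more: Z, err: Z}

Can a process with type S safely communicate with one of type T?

?Unit vs ?Unit  ✗ same direction on both sides — not dual

NO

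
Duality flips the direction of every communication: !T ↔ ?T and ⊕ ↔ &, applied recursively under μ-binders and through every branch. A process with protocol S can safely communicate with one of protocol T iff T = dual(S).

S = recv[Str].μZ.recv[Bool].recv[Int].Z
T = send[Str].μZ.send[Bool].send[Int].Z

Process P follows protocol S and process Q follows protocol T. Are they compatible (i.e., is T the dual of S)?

recv[Str] | send[Str]  ok
  μZ | μZ  ok (rec unchanged)
    recv[Bool] | send[Bool]  ok
      recv[Int] | send[Int]  ok
        Z | Z  ok

YES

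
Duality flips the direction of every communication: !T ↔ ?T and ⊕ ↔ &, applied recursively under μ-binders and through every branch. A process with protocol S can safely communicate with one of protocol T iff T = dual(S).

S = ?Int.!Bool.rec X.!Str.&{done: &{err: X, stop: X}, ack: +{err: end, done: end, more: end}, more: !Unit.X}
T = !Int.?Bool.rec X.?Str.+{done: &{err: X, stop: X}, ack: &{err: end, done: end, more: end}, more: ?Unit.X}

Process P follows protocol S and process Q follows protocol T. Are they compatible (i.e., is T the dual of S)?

NO

?Int | !Int  match
  !Bool | ?Bool  match
    rec X | rec X  match (μ self-dual)
      !Str | ?Str  match
        &{done,ack,more} | +{done,ack,more}  match same labels
          case done:
            &{err,stop} | &{err,stop}  ✗ choice polarity not flipped — not dual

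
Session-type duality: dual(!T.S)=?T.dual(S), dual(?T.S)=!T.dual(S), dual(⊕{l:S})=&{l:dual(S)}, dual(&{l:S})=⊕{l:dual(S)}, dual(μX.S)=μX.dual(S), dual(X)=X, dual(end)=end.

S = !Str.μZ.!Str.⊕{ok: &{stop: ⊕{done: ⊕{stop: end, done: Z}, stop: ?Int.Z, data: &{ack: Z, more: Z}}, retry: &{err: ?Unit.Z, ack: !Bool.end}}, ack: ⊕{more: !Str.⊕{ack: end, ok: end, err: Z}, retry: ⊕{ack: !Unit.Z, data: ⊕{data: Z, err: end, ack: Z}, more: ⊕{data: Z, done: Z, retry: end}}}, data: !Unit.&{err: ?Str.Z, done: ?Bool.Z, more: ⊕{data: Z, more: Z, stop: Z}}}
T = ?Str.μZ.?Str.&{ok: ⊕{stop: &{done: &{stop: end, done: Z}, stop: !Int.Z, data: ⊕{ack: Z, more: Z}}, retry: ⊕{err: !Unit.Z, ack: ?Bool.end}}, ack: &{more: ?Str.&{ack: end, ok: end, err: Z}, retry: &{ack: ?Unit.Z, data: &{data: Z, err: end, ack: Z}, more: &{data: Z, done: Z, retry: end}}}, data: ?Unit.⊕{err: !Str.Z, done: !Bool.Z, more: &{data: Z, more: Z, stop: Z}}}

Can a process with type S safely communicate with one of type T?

YES

!Str ‖ ?Str  ✓
  μZ ‖ μZ  ✓ (rec unchanged)
    !Str ‖ ?Str  ✓
      ⊕{ok,ack,data} ‖ &{ok,ack,data}  ✓ label sets agree
        case ok:
          &{stop,retry} ‖ ⊕{stop,retry}  ✓ label sets agree
            case stop:
              ⊕{done,stop,data} ‖ &{done,stop,data}  ✓ label sets agree
                case done:
                  ⊕{stop,done} ‖ &{stop,done}  ✓ label sets agree
                    case stop:
                      end ‖ end  ✓
                    case done:
                      Z ‖ Z  ✓
                case stop:
                  ?Int ‖ !Int  ✓
                    Z ‖ Z  ✓
                case data:
                  &{ack,more} ‖ ⊕{ack,more}  ✓ label sets agree
                    case ack:
                      Z ‖ Z  ✓
                    case more:
                      Z ‖ Z  ✓
            case retry:
              &{err,ack} ‖ ⊕{err,ack}  ✓ label sets agree
                case err:
                  ?Unit ‖ !Unit  ✓
                    Z ‖ Z  ✓
                case ack:
                  !Bool ‖ ?Bool  ✓
                    end ‖ end  ✓
        case ack:
          ⊕{more,retry} ‖ &{more,retry}  ✓ label sets agree
            case more:
              !Str ‖ ?Str  ✓
                ⊕{ack,ok,err} ‖ &{ack,ok,err}  ✓ label sets agree
                  case ack:
                    end ‖ end  ✓
                  case ok:
                    end ‖ end  ✓
                  case err:
                    Z ‖ Z  ✓
            case retry:
              ⊕{ack,data,more} ‖ &{ack,data,more}  ✓ label sets agree
                case ack:
                  !Unit ‖ ?Unit  ✓
                    Z ‖ Z  ✓
                case data:
                  ⊕{data,err,ack} ‖ &{data,err,ack}  ✓ label sets agree
                    case data:
                      Z ‖ Z  ✓
                    case err:
                      end ‖ end  ✓
                    case ack:
                      Z ‖ Z  ✓
                case more:
                  ⊕{data,done,retry} ‖ &{data,done,retry}  ✓ label sets agree
                    case data:
                      Z ‖ Z  ✓
                    case done:
                      Z ‖ Z  ✓
                    case retry:
                      end ‖ end  ✓
        case data:
          !Unit ‖ ?Unit  ✓
            &{err,done,more} ‖ ⊕{err,done,more}  ✓ label sets agree
              case err:
                ?Str ‖ !Str  ✓
                  Z ‖ Z  ✓
              case done:
                ?Bool ‖ !Bool  ✓
                  Z ‖ Z  ✓
              case more:
                ⊕{data,more,stop} ‖ &{data,more,stop}  ✓ label sets agree
                  case data:
                    Z ‖ Z  ✓
                  case more:
                    Z ‖ Z  ✓
                  case stop:
                    Z ‖ Z  ✓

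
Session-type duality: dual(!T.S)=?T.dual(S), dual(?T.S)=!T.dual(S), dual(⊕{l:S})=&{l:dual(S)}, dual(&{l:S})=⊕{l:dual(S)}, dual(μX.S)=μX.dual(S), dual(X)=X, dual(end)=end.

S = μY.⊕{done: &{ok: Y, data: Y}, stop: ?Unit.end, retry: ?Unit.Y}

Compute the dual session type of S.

μY.&{done: ⊕{ok: Y, data: Y}, stop: !Unit.end, retry: !Unit.Y}

μY ↦ μY  (binder kept)
  ⊕{done,stop,retry} ↦ &{done,stop,retry}  (⊕→&)
    case done:
      &{ok,data} ↦ ⊕{ok,data}  (&→⊕)
        case ok:
          Y self-dual
        case data:
          Y self-dual
    case stop:
      ?Unit ↦ !Unit
        end self-dual
    case retry:
      ?Unit ↦ !Unit
        Y self-dual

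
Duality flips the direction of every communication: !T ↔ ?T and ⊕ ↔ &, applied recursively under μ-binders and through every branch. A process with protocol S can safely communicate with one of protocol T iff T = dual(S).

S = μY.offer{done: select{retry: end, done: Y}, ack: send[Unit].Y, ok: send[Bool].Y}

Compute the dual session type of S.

μY.select{done: offer{retry: end, done: Y}, ack: recv[Unit].Y, ok: recv[Bool].Y}

μY ↦ μY  (binder kept)
  offer{done,ack,ok} ↦ select{done,ack,ok}  (offer→select)
    [done]
      select{retry,done} ↦ offer{retry,done}  (⊕→&)
        [retry]
          dual(end) = end
        [done]
          dual(Y) = Y
    [ack]
      send[Unit] ↦ recv[Unit]
        dual(Y) = Y
    [ok]
      send[Bool] ↦ recv[Bool]
        dual(Y) = Y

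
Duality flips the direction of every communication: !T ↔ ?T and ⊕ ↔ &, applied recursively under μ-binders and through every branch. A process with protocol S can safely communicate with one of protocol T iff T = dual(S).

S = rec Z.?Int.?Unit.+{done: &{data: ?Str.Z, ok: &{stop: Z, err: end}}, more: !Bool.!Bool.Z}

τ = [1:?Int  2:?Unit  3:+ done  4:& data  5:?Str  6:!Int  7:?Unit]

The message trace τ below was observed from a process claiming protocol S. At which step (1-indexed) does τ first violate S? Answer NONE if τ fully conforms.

[1] ?Int  ok  residual = ?Unit.+{done: &{data: ?Str.rec Z.…, ok: &{stop: rec Z.…, err: end}}, more: !Bool.!Bool.rec Z.…}
[2] ?Unit  ok  residual = +{done: &{data: ?Str.rec Z.…, ok: &{stop: rec Z.…, err: end}}, more: !Bool.!Bool.rec Z.…}
[3] + done  ok  residual = &{data: ?Str.rec Z.…, ok: &{stop: rec Z.…, err: end}}
[4] & data  ok  residual = ?Str.rec Z.…
[5] ?Str  ok  residual = rec Z.…
[6] got !Int, protocol expects ?Int  ✗

6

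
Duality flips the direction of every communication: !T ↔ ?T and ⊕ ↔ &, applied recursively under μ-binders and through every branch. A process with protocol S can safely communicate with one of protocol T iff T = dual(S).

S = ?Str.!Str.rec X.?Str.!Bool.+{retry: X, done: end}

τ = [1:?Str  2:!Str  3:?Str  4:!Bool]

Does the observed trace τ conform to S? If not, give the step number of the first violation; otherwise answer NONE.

step 1: ?Str  ok  cont: !Str.rec X.…
step 2: !Str  ok  cont: rec X.…
step 3: ?Str  ok  cont: !Bool.+{retry: rec X.…, done: end}
step 4: !Bool  ok  cont: +{retry: rec X.…, done: end}
τ conforms to S (length 4)

NONE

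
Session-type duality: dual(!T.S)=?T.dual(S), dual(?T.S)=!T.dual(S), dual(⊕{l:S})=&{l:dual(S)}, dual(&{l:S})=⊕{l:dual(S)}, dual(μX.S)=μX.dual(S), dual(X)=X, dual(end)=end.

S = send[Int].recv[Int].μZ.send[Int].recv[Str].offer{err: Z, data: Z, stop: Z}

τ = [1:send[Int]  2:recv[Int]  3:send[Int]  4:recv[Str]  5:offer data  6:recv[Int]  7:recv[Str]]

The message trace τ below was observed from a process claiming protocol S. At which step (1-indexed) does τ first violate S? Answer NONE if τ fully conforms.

@1 send[Int]  match  now at recv[Int].μZ.…
@2 recv[Int]  match  now at μZ.…
@3 send[Int]  match  now at recv[Str].offer{err: μZ.…, data: μZ.…, stop: μZ.…}
@4 recv[Str]  match  now at offer{err: μZ.…, data: μZ.…, stop: μZ.…}
@5 offer data  match  now at μZ.…
@6 got recv[Int], protocol expects send[Int]  ✗

6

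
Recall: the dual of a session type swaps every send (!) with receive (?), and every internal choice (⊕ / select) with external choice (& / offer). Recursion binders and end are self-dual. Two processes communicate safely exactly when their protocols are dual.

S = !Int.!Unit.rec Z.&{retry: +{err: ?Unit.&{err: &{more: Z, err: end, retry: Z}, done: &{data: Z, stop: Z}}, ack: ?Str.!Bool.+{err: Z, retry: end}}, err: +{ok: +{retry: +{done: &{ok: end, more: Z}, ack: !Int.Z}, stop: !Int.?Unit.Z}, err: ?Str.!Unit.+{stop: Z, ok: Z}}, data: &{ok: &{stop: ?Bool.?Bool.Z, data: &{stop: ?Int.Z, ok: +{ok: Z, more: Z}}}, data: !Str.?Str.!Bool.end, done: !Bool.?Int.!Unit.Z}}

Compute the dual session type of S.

?Int.?Unit.rec Z.+{retry: &{err: !Unit.+{err: +{more: Z, err: end, retry: Z}, done: +{data: Z, stop: Z}}, ack: !Str.?Bool.&{err: Z, retry: end}}, err: &{ok: &{retry: &{done: +{ok: end, more: Z}, ack: ?Int.Z}, stop: ?Int.!Unit.Z}, err: !Str.?Unit.&{stop: Z, ok: Z}}, data: +{ok: +{stop: !Bool.!Bool.Z, data: +{stop: !Int.Z, ok: &{ok: Z, more: Z}}}, data: ?Str.!Str.?Bool.end, done: ?Bool.!Int.?Unit.Z}}

!Int = ?Int
  !Unit = ?Unit
    rec Z = rec Z  (binder kept)
      &{retry,err,data} = +{retry,err,data}  (external→internal)
        [retry]
          +{err,ack} = &{err,ack}  (internal→external)
            [err]
              ?Unit = !Unit
                &{err,done} = +{err,done}  (external→internal)
                  [err]
                    &{more,err,retry} = +{more,err,retry}  (external→internal)
                      [more]
                        Z ↦ Z
                      [err]
                        end ↦ end
                      [retry]
                        Z ↦ Z
                  [done]
                    &{data,stop} = +{data,stop}  (external→internal)
                      [data]
                        Z ↦ Z
                      [stop]
                        Z ↦ Z
            [ack]
              ?Str = !Str
                !Bool = ?Bool
                  +{err,retry} = &{err,retry}  (internal→external)
                    [err]
                      Z ↦ Z
                    [retry]
                      end ↦ end
        [err]
          +{ok,err} = &{ok,err}  (internal→external)
            [ok]
              +{retry,stop} = &{retry,stop}  (internal→external)
                [retry]
                  +{done,ack} = &{done,ack}  (internal→external)
                    [done]
                      &{ok,more} = +{ok,more}  (external→internal)
                        [ok]
                          end ↦ end
                        [more]
                          Z ↦ Z
                    [ack]
                      !Int = ?Int
                        Z ↦ Z
                [stop]
                  !Int = ?Int
                    ?Unit = !Unit
                      Z ↦ Z
            [err]
              ?Str = !Str
                !Unit = ?Unit
                  +{stop,ok} = &{stop,ok}  (internal→external)
                    [stop]
                      Z ↦ Z
                    [ok]
                      Z ↦ Z
        [data]
          &{ok,data,done} = +{ok,data,done}  (external→internal)
            [ok]
              &{stop,data} = +{stop,data}  (external→internal)
                [stop]
                  ?Bool = !Bool
                    ?Bool = !Bool
                      Z ↦ Z
                [data]
                  &{stop,ok} = +{stop,ok}  (external→internal)
                    [stop]
                      ?Int = !Int
                        Z ↦ Z
                    [ok]
                      +{ok,more} = &{ok,more}  (internal→external)
                        [ok]
                          Z ↦ Z
                        [more]
                          Z ↦ Z
            [data]
              !Str = ?Str
                ?Str = !Str
                  !Bool = ?Bool
                    end ↦ end
            [done]
              !Bool = ?Bool
                ?Int = !Int
                  !Unit = ?Unit
                    Z ↦ Z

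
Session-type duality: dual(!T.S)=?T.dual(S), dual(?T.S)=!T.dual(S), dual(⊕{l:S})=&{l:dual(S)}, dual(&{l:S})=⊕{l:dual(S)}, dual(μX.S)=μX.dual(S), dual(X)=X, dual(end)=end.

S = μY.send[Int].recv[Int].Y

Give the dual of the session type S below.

μY → μY  (μ self-dual)
  send[Int] → recv[Int]
    recv[Int] → send[Int]
      dual(Y) = Y

μY.recv[Int].send[Int].Y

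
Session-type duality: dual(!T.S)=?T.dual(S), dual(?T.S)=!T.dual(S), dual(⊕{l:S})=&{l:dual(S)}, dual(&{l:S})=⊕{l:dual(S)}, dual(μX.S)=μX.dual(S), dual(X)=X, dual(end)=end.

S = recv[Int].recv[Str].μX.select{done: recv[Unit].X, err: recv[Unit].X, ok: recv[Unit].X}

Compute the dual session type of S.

recv[Int] = send[Int]
  recv[Str] = send[Str]
    μX = μX  (binder kept)
      select{done,err,ok} = offer{done,err,ok}  (select→offer)
        case done:
          recv[Unit] = send[Unit]
            dual(X) = X
        case err:
          recv[Unit] = send[Unit]
            dual(X) = X
        case ok:
          recv[Unit] = send[Unit]
            dual(X) = X

send[Int].send[Str].μX.offer{done: send[Unit].X, err: send[Unit].X, ok: send[Unit].X}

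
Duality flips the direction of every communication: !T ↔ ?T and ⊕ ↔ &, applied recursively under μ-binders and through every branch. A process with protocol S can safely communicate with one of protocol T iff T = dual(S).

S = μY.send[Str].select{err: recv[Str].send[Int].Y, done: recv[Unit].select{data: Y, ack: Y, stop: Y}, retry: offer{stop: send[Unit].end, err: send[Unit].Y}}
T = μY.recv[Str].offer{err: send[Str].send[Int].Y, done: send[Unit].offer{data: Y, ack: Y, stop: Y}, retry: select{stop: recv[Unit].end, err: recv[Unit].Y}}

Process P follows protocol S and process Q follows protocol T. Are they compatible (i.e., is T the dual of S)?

μY | μY  ok (binder kept)
  send[Str] | recv[Str]  ok
    select{err,done,retry} | offer{err,done,retry}  ok same labels
      • err:
        recv[Str] | send[Str]  ok
          send[Int] | send[Int]  ✗ same direction on both sides — not dual

NO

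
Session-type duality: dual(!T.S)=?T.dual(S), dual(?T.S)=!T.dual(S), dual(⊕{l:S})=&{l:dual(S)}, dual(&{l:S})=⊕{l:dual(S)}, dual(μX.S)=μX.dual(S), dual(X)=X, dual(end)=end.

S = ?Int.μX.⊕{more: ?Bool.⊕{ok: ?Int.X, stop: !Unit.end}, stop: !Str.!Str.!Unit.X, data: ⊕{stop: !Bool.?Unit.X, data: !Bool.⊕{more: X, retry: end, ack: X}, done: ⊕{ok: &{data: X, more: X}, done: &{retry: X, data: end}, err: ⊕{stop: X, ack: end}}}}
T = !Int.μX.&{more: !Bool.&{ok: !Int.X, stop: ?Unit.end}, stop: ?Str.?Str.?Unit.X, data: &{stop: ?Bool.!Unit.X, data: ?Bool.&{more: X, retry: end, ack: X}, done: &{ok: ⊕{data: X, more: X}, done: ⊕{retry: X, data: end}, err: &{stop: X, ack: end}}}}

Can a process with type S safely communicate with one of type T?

?Int vs !Int  match
  μX vs μX  match (μ self-dual)
    ⊕{more,stop,data} vs &{more,stop,data}  match same labels
      • more:
        ?Bool vs !Bool  match
          ⊕{ok,stop} vs &{ok,stop}  match same labels
            • ok:
              ?Int vs !Int  match
                X vs X  match
            • stop:
              !Unit vs ?Unit  match
                end vs end  match
      • stop:
        !Str vs ?Str  match
          !Str vs ?Str  match
            !Unit vs ?Unit  match
              X vs X  match
      • data:
        ⊕{stop,data,done} vs &{stop,data,done}  match same labels
          • stop:
            !Bool vs ?Bool  match
              ?Unit vs !Unit  match
                X vs X  match
          • data:
            !Bool vs ?Bool  match
              ⊕{more,retry,ack} vs &{more,retry,ack}  match same labels
                • more:
                  X vs X  match
                • retry:
                  end vs end  match
                • ack:
                  X vs X  match
          • done:
            ⊕{ok,done,err} vs &{ok,done,err}  match same labels
              • ok:
                &{data,more} vs ⊕{data,more}  match same labels
                  • data:
                    X vs X  match
                  • more:
                    X vs X  match
              • done:
                &{retry,data} vs ⊕{retry,data}  match same labels
                  • retry:
                    X vs X  match
                  • data:
                    end vs end  match
              • err:
                ⊕{stop,ack} vs &{stop,ack}  match same labels
                  • stop:
                    X vs X  match
                  • ack:
                    end vs end  match

YES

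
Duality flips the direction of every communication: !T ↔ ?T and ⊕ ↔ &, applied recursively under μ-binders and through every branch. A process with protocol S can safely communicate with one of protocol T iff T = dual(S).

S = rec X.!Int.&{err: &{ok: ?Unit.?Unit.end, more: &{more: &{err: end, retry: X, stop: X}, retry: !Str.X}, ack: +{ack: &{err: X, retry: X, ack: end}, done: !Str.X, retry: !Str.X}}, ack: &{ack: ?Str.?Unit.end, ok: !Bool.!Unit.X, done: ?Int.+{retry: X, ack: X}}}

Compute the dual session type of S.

rec X.?Int.+{err: +{ok: !Unit.!Unit.end, more: +{more: +{err: end, retry: X, stop: X}, retry: ?Str.X}, ack: &{ack: +{err: X, retry: X, ack: end}, done: ?Str.X, retry: ?Str.X}}, ack: +{ack: !Str.!Unit.end, ok: ?Bool.?Unit.X, done: !Int.&{retry: X, ack: X}}}

rec X → rec X  (μ self-dual)
  !Int → ?Int
    &{err,ack} → +{err,ack}  (offer→select)
      case err:
        &{ok,more,ack} → +{ok,more,ack}  (offer→select)
          case ok:
            ?Unit → !Unit
              ?Unit → !Unit
                end ↦ end
          case more:
            &{more,retry} → +{more,retry}  (offer→select)
              case more:
                &{err,retry,stop} → +{err,retry,stop}  (offer→select)
                  case err:
                    end ↦ end
                  case retry:
                    X ↦ X
                  case stop:
                    X ↦ X
              case retry:
                !Str → ?Str
                  X ↦ X
          case ack:
            +{ack,done,retry} → &{ack,done,retry}  (⊕→&)
              case ack:
                &{err,retry,ack} → +{err,retry,ack}  (offer→select)
                  case err:
                    X ↦ X
                  case retry:
                    X ↦ X
                  case ack:
                    end ↦ end
              case done:
                !Str → ?Str
                  X ↦ X
              case retry:
                !Str → ?Str
                  X ↦ X
      case ack:
        &{ack,ok,done} → +{ack,ok,done}  (offer→select)
          case ack:
            ?Str → !Str
              ?Unit → !Unit
                end ↦ end
          case ok:
            !Bool → ?Bool
              !Unit → ?Unit
                X ↦ X
          case done:
            ?Int → !Int
              +{retry,ack} → &{retry,ack}  (⊕→&)
                case retry:
                  X ↦ X
                case ack:
                  X ↦ X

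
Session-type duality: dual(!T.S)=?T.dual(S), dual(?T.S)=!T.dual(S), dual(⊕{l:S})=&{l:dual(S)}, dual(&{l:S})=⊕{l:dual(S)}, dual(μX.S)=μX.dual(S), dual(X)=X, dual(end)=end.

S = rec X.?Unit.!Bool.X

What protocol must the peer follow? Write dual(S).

rec X.!Unit.?Bool.X

rec X = rec X  (binder kept)
  ?Unit = !Unit
    !Bool = ?Bool
      X self-dual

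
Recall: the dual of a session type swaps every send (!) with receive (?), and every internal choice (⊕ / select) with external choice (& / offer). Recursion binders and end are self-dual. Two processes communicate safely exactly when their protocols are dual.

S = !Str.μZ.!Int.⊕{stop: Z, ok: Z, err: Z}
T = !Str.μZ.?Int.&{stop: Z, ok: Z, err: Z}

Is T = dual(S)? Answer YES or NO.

!Str vs !Str  ✗ same direction on both sides — not dual

NO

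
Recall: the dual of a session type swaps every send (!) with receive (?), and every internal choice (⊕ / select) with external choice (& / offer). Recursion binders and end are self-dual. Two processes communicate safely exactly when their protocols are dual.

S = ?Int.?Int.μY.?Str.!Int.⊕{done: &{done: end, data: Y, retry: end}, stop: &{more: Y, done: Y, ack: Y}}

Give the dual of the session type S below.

!Int.!Int.μY.!Str.?Int.&{done: ⊕{done: end, data: Y, retry: end}, stop: ⊕{more: Y, done: Y, ack: Y}}

?Int → !Int
  ?Int → !Int
    μY → μY  (rec unchanged)
      ?Str → !Str
        !Int → ?Int
          ⊕{done,stop} → &{done,stop}  (⊕→&)
            [done]
              &{done,data,retry} → ⊕{done,data,retry}  (&→⊕)
                [done]
                  dual(end) = end
                [data]
                  dual(Y) = Y
                [retry]
                  dual(end) = end
            [stop]
              &{more,done,ack} → ⊕{more,done,ack}  (&→⊕)
                [more]
                  dual(Y) = Y
                [done]
                  dual(Y) = Y
                [ack]
                  dual(Y) = Y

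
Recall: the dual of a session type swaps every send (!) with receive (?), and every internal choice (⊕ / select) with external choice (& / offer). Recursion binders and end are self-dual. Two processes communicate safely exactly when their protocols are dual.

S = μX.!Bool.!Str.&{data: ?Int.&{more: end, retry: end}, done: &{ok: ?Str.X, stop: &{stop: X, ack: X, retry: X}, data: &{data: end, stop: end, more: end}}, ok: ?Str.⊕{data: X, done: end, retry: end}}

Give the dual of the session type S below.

μX.?Bool.?Str.⊕{data: !Int.⊕{more: end, retry: end}, done: ⊕{ok: !Str.X, stop: ⊕{stop: X, ack: X, retry: X}, data: ⊕{data: end, stop: end, more: end}}, ok: !Str.&{data: X, done: end, retry: end}}

μX ↦ μX  (μ self-dual)
  !Bool ↦ ?Bool
    !Str ↦ ?Str
      &{data,done,ok} ↦ ⊕{data,done,ok}  (external→internal)
        case data:
          ?Int ↦ !Int
            &{more,retry} ↦ ⊕{more,retry}  (external→internal)
              case more:
                dual(end) = end
              case retry:
                dual(end) = end
        case done:
          &{ok,stop,data} ↦ ⊕{ok,stop,data}  (external→internal)
            case ok:
              ?Str ↦ !Str
                dual(X) = X
            case stop:
              &{stop,ack,retry} ↦ ⊕{stop,ack,retry}  (external→internal)
                case stop:
                  dual(X) = X
                case ack:
                  dual(X) = X
                case retry:
                  dual(X) = X
            case data:
              &{data,stop,more} ↦ ⊕{data,stop,more}  (external→internal)
                case data:
                  dual(end) = end
                case stop:
                  dual(end) = end
                case more:
                  dual(end) = end
        case ok:
          ?Str ↦ !Str
            ⊕{data,done,retry} ↦ &{data,done,retry}  (⊕→&)
              case data:
                dual(X) = X
              case done:
                dual(end) = end
              case retry:
                dual(end) = end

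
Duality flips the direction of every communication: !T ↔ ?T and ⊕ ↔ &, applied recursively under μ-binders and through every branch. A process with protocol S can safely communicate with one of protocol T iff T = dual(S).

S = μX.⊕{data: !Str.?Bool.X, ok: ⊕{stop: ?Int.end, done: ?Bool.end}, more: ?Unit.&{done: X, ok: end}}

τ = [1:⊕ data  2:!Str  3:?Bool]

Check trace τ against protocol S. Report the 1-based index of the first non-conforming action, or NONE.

NONE

@1 ⊕ data  ok  cont: !Str.?Bool.μX.…
@2 !Str  ok  cont: ?Bool.μX.…
@3 ?Bool  ok  cont: μX.…
all 3 steps conform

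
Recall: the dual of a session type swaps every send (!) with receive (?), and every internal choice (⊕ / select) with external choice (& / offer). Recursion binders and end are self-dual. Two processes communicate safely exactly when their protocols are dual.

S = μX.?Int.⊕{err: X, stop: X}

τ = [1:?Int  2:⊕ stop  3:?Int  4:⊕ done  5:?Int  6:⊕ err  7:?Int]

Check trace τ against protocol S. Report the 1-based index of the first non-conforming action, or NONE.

@1 ?Int  match  state: ⊕{err: μX.…, stop: μX.…}
@2 ⊕ stop  match  state: μX.…
@3 ?Int  match  state: ⊕{err: μX.…, stop: μX.…}
@4 got ⊕ done, protocol expects ⊕ err or ⊕ stop  ✗

4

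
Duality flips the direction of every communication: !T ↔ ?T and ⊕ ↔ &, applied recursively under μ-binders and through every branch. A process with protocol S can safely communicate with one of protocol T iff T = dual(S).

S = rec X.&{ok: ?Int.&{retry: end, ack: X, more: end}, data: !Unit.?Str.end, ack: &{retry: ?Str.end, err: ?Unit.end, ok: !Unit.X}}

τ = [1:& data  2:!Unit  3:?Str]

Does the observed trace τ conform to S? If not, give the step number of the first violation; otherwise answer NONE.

NONE

[1] & data  ✓  cont: !Unit.?Str.end
[2] !Unit  ✓  cont: ?Str.end
[3] ?Str  ✓  cont: end
all 3 steps conform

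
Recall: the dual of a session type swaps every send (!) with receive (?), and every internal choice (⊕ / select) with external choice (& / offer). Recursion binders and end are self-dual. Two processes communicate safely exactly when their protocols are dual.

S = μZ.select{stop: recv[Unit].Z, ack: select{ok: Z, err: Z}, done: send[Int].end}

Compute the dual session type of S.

μZ → μZ  (μ self-dual)
  select{stop,ack,done} → offer{stop,ack,done}  (internal→external)
    [stop]
      recv[Unit] → send[Unit]
        dual(Z) = Z
    [ack]
      select{ok,err} → offer{ok,err}  (internal→external)
        [ok]
          dual(Z) = Z
        [err]
          dual(Z) = Z
    [done]
      send[Int] → recv[Int]
        dual(end) = end

μZ.offer{stop: send[Unit].Z, ack: offer{ok: Z, err: Z}, done: recv[Int].end}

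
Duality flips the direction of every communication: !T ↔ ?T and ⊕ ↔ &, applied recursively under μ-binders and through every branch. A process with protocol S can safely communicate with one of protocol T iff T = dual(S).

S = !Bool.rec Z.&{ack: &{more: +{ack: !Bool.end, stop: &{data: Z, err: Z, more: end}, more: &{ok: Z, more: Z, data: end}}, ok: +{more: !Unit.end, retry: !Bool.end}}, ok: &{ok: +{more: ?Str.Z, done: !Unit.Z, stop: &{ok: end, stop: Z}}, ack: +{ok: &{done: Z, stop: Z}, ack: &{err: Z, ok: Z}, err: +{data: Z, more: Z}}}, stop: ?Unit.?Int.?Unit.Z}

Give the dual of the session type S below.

!Bool = ?Bool
  rec Z = rec Z  (binder kept)
    &{ack,ok,stop} = +{ack,ok,stop}  (external→internal)
      • ack:
        &{more,ok} = +{more,ok}  (external→internal)
          • more:
            +{ack,stop,more} = &{ack,stop,more}  (⊕→&)
              • ack:
                !Bool = ?Bool
                  end ↦ end
              • stop:
                &{data,err,more} = +{data,err,more}  (external→internal)
                  • data:
                    Z ↦ Z
                  • err:
                    Z ↦ Z
                  • more:
                    end ↦ end
              • more:
                &{ok,more,data} = +{ok,more,data}  (external→internal)
                  • ok:
                    Z ↦ Z
                  • more:
                    Z ↦ Z
                  • data:
                    end ↦ end
          • ok:
            +{more,retry} = &{more,retry}  (⊕→&)
              • more:
                !Unit = ?Unit
                  end ↦ end
              • retry:
                !Bool = ?Bool
                  end ↦ end
      • ok:
        &{ok,ack} = +{ok,ack}  (external→internal)
          • ok:
            +{more,done,stop} = &{more,done,stop}  (⊕→&)
              • more:
                ?Str = !Str
                  Z ↦ Z
              • done:
                !Unit = ?Unit
                  Z ↦ Z
              • stop:
                &{ok,stop} = +{ok,stop}  (external→internal)
                  • ok:
                    end ↦ end
                  • stop:
                    Z ↦ Z
          • ack:
            +{ok,ack,err} = &{ok,ack,err}  (⊕→&)
              • ok:
                &{done,stop} = +{done,stop}  (external→internal)
                  • done:
                    Z ↦ Z
                  • stop:
                    Z ↦ Z
              • ack:
                &{err,ok} = +{err,ok}  (external→internal)
                  • err:
                    Z ↦ Z
                  • ok:
                    Z ↦ Z
              • err:
                +{data,more} = &{data,more}  (⊕→&)
                  • data:
                    Z ↦ Z
                  • more:
                    Z ↦ Z
      • stop:
        ?Unit = !Unit
          ?Int = !Int
            ?Unit = !Unit
              Z ↦ Z

?Bool.rec Z.+{ack: +{more: &{ack: ?Bool.end, stop: +{data: Z, err: Z, more: end}, more: +{ok: Z, more: Z, data: end}}, ok: &{more: ?Unit.end, retry: ?Bool.end}}, ok: +{ok: &{more: !Str.Z, done: ?Unit.Z, stop: +{ok: end, stop: Z}}, ack: &{ok: +{done: Z, stop: Z}, ack: +{err: Z, ok: Z}, err: &{data: Z, more: Z}}}, stop: !Unit.!Int.!Unit.Z}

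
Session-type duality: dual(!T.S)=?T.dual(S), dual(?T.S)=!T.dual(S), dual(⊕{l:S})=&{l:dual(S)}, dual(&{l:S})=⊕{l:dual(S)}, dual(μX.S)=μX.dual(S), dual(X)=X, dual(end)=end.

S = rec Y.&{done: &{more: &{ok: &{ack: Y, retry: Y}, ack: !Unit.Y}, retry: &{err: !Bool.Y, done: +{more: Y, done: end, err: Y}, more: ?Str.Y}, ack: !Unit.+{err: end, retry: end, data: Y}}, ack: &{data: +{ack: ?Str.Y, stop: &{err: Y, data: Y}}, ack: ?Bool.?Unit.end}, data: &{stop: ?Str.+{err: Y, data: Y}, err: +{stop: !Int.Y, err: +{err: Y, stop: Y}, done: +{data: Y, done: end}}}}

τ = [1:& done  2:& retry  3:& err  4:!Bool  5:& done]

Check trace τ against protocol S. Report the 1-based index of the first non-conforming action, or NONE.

NONE

[1] & done  ok  cont: &{more: &{ok: &{ack: rec Y.…, retry: rec Y.…}, ack: !Unit.rec Y.…}, retry: &{err: !Bool.rec Y.…, done: +{more: rec Y.…, done: end, err: rec Y.…}, more: ?Str.rec Y.…}, ack: !Unit.+{err: end, retry: end, data: rec Y.…}}
[2] & retry  ok  cont: &{err: !Bool.rec Y.…, done: +{more: rec Y.…, done: end, err: rec Y.…}, more: ?Str.rec Y.…}
[3] & err  ok  cont: !Bool.rec Y.…
[4] !Bool  ok  cont: rec Y.…
[5] & done  ok  cont: &{more: &{ok: &{ack: rec Y.…, retry: rec Y.…}, ack: !Unit.rec Y.…}, retry: &{err: !Bool.rec Y.…, done: +{more: rec Y.…, done: end, err: rec Y.…}, more: ?Str.rec Y.…}, ack: !Unit.+{err: end, retry: end, data: rec Y.…}}
trace exhausted — no violation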